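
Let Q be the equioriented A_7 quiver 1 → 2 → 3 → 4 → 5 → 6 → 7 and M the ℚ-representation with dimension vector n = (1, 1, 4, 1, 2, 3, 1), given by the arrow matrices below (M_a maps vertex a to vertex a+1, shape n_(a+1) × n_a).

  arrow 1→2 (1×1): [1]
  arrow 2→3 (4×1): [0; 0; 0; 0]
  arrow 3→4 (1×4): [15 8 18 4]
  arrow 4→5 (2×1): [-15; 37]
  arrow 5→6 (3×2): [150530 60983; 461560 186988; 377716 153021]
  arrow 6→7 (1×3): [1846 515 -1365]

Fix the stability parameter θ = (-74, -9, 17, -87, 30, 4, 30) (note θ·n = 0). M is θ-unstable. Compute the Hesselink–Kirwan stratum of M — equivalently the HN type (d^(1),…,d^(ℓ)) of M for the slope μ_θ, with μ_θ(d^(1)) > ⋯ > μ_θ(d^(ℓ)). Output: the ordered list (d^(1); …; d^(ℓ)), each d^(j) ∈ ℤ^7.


Interval decomposition of M: I[1,2], I[3,3]^3, I[3,7], I[5,6], I[6,6].
HN type (ℓ=6): μ^(1)=30; μ^(2)=17; μ^(3)=4; μ^(4)=-9; μ^(5)=-35; μ^(6)=-74

((0, 0, 0, 0, 0, 0, 1); (0, 0, 3, 0, 2, 2, 0); (0, 0, 0, 0, 0, 1, 0); (0, 1, 0, 0, 0, 0, 0); (0, 0, 1, 1, 0, 0, 0); (1, 0, 0, 0, 0, 0, 0))


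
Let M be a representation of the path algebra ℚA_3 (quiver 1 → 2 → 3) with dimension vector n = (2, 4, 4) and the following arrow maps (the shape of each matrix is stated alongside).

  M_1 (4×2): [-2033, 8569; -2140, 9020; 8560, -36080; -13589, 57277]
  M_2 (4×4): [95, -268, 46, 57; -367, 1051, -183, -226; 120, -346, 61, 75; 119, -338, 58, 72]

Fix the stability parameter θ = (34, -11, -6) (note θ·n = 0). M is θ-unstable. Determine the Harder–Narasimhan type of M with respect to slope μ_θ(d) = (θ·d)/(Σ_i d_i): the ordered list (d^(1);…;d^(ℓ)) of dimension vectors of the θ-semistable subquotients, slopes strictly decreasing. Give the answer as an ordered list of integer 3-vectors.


Interval decomposition of M: I[1,1], I[1,3], I[2,3]^3.
HN type (ℓ=4): μ^(1)=34; μ^(2)=17/3; μ^(3)=-6; μ^(4)=-11

((1, 0, 0); (1, 1, 1); (0, 0, 3); (0, 3, 0))


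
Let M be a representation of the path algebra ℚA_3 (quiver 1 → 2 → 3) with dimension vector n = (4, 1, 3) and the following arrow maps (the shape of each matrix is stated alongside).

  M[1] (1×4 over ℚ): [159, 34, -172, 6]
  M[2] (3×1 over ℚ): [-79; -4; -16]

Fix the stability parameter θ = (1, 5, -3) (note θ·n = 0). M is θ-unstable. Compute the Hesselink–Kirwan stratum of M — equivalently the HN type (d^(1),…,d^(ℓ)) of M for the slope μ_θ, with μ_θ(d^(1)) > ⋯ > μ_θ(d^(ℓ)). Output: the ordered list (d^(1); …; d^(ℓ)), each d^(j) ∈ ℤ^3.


Interval decomposition of M: I[1,1]^3, I[1,3], I[3,3]^2.
HN type (ℓ=2): μ^(1)=1; μ^(2)=-3

((4, 1, 1); (0, 0, 2))


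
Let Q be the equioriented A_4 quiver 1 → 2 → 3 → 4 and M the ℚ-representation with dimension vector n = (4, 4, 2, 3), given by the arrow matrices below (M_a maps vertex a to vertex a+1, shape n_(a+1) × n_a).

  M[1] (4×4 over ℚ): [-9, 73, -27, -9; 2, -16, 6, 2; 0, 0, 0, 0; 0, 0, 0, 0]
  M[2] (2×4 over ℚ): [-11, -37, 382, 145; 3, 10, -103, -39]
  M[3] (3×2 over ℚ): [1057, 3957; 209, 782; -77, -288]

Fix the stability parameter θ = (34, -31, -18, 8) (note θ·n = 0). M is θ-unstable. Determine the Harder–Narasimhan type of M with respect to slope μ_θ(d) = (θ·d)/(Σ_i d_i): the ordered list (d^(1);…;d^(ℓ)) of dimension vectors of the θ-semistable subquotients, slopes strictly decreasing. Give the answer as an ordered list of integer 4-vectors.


Barcode: M ≅ I[1,1]^2, I[1,4]^2, I[2,2]^2, I[4,4]. HN layers by μ_θ (4 steps, strictly decreasing):
  μ^(1)=34; μ^(2)=8; μ^(3)=-5; μ^(4)=-31

((2, 0, 0, 0); (0, 0, 0, 3); (2, 2, 2, 0); (0, 2, 0, 0))


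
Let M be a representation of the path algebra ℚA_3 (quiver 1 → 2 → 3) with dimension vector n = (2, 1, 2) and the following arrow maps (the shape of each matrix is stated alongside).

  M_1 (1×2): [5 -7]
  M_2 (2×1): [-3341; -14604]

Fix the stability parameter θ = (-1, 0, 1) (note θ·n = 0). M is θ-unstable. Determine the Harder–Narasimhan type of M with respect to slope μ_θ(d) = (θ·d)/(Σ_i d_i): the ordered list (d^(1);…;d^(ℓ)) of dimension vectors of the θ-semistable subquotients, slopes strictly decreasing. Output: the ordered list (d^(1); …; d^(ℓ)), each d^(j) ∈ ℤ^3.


Via rank(M_{q-1}∘⋯∘M_p): M ≅ I[1,1], I[1,3], I[3,3].
μ_θ-semistable layers: μ^(1)=1; μ^(2)=0; μ^(3)=-1

((0, 0, 2); (0, 1, 0); (2, 0, 0))


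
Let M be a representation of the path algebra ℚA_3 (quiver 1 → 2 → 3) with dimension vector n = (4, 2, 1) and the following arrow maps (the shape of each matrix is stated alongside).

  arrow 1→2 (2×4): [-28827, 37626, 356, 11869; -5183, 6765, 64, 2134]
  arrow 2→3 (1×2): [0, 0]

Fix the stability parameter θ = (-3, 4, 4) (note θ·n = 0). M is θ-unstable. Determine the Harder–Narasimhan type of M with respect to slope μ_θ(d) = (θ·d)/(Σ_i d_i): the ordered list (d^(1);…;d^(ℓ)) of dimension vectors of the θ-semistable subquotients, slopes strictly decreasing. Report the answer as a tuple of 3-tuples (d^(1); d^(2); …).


Barcode: M ≅ I[1,1]^2, I[1,2]^2, I[3,3]. HN layers by μ_θ (2 steps, strictly decreasing):
  μ^(1)=4; μ^(2)=-3

((0, 2, 1); (4, 0, 0))


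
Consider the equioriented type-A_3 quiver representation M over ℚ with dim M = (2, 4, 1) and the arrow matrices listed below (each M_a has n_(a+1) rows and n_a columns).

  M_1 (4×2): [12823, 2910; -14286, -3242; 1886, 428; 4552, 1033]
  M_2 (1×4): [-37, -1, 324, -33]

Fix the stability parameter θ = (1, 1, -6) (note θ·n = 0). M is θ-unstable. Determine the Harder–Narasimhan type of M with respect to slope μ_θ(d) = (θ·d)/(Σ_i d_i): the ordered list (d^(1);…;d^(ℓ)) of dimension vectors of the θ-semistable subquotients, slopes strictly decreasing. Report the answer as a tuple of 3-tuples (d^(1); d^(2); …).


Barcode: M ≅ I[1,2], I[1,3], I[2,2]^2. HN layers by μ_θ (2 steps, strictly decreasing):
  μ^(1)=1; μ^(2)=-4/3

((1, 3, 0); (1, 1, 1))


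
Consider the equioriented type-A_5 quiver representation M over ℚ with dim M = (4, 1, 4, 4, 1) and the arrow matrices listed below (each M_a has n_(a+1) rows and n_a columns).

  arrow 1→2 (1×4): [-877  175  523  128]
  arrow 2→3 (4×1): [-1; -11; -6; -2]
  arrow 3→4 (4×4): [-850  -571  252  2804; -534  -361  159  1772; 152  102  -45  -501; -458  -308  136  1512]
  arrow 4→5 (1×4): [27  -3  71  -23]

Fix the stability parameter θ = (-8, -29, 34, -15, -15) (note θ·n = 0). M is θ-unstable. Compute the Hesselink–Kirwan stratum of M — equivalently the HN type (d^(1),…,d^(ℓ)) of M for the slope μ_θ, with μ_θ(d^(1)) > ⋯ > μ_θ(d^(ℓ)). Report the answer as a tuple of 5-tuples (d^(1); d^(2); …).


Interval decomposition of M: I[1,1]^3, I[1,5], I[3,4]^3.
HN type (ℓ=4): μ^(1)=19/2; μ^(2)=4/3; μ^(3)=-8; μ^(4)=-37/2

((0, 0, 3, 3, 0); (0, 0, 1, 1, 1); (3, 0, 0, 0, 0); (1, 1, 0, 0, 0))


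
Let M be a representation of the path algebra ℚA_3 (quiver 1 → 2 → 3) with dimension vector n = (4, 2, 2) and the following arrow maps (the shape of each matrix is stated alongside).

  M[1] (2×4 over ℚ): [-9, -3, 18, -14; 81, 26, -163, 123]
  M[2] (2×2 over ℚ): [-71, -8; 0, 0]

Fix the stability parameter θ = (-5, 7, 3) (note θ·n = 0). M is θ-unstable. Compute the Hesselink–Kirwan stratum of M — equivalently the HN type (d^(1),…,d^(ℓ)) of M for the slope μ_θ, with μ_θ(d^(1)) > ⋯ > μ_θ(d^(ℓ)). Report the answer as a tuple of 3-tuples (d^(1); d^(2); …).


Interval decomposition of M: I[1,1]^2, I[1,2], I[1,3], I[3,3].
HN type (ℓ=4): μ^(1)=7; μ^(2)=5; μ^(3)=3; μ^(4)=-5

((0, 1, 0); (0, 1, 1); (0, 0, 1); (4, 0, 0))


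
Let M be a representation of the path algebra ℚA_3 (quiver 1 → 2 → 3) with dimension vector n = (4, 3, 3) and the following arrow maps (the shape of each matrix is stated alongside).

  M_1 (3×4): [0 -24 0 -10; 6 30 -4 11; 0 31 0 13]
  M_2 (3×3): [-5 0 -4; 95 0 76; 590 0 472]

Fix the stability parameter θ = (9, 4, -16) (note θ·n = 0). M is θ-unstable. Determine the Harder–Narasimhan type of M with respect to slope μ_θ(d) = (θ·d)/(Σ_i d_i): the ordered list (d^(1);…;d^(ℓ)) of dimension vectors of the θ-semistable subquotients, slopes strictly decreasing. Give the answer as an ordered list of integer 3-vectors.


Interval decomposition of M: I[1,1], I[1,2]^2, I[1,3], I[3,3]^2.
HN type (ℓ=4): μ^(1)=9; μ^(2)=13/2; μ^(3)=-1; μ^(4)=-16

((1, 0, 0); (2, 2, 0); (1, 1, 1); (0, 0, 2))


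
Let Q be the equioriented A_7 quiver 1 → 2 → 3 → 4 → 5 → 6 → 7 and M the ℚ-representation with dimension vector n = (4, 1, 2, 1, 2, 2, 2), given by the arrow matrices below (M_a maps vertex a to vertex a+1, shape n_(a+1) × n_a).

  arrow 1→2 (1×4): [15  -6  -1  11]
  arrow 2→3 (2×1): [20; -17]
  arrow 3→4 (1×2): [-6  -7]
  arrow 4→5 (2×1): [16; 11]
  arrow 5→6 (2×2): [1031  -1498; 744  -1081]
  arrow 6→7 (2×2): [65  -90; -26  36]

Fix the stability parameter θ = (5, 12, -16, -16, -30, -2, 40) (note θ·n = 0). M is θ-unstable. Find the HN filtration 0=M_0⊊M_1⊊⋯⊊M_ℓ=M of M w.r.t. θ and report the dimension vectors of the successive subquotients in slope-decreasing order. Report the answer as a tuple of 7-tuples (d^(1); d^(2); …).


Interval decomposition of M: I[1,1]^3, I[1,6], I[3,3], I[5,7], I[7,7].
HN type (ℓ=6): μ^(1)=40; μ^(2)=5; μ^(3)=-2; μ^(4)=-9; μ^(5)=-16; μ^(6)=-30

((0, 0, 0, 0, 0, 0, 2); (3, 0, 0, 0, 0, 0, 0); (0, 0, 0, 0, 0, 2, 0); (1, 1, 1, 1, 1, 0, 0); (0, 0, 1, 0, 0, 0, 0); (0, 0, 0, 0, 1, 0, 0))


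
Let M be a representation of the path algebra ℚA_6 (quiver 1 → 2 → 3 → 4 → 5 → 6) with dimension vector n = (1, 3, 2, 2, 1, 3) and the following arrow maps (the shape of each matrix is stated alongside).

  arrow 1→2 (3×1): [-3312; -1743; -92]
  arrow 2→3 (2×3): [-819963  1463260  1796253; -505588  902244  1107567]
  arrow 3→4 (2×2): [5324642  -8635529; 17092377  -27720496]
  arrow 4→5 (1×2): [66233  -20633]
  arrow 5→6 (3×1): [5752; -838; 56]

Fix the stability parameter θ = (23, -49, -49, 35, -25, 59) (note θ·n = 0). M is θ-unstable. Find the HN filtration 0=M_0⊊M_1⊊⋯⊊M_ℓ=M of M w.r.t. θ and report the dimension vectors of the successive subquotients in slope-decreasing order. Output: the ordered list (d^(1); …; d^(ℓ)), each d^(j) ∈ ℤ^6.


Interval decomposition of M: I[1,2], I[2,4], I[2,6], I[6,6]^2.
HN type (ℓ=5): μ^(1)=59; μ^(2)=35; μ^(3)=5; μ^(4)=-13; μ^(5)=-49

((0, 0, 0, 0, 0, 3); (0, 0, 0, 1, 0, 0); (0, 0, 0, 1, 1, 0); (1, 1, 0, 0, 0, 0); (0, 2, 2, 0, 0, 0))


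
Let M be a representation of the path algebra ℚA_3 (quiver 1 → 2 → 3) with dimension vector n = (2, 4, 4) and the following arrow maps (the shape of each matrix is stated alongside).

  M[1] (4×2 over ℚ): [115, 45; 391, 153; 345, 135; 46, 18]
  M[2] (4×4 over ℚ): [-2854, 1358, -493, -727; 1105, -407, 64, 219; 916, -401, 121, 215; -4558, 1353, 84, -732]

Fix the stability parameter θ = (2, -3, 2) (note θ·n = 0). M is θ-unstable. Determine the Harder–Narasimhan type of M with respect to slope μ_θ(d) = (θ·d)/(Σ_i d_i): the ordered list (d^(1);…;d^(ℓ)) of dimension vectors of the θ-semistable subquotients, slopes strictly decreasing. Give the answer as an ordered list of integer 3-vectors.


Barcode: M ≅ I[1,1], I[1,3], I[2,2], I[2,3]^2, I[3,3]. HN layers by μ_θ (3 steps, strictly decreasing):
  μ^(1)=2; μ^(2)=-1/2; μ^(3)=-3

((1, 0, 4); (1, 1, 0); (0, 3, 0))


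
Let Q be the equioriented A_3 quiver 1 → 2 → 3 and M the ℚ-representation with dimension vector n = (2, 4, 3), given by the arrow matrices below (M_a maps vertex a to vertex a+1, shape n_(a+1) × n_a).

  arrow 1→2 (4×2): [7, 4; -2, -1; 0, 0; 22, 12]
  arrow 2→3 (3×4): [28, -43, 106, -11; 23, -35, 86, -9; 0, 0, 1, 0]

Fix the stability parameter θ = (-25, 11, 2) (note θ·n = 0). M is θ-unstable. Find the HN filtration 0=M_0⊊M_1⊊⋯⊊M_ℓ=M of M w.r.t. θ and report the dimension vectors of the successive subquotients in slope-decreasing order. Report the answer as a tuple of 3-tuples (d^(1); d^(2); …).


Interval decomposition of M: I[1,3]^2, I[2,2], I[2,3].
HN type (ℓ=3): μ^(1)=11; μ^(2)=13/2; μ^(3)=-25

((0, 1, 0); (0, 3, 3); (2, 0, 0))


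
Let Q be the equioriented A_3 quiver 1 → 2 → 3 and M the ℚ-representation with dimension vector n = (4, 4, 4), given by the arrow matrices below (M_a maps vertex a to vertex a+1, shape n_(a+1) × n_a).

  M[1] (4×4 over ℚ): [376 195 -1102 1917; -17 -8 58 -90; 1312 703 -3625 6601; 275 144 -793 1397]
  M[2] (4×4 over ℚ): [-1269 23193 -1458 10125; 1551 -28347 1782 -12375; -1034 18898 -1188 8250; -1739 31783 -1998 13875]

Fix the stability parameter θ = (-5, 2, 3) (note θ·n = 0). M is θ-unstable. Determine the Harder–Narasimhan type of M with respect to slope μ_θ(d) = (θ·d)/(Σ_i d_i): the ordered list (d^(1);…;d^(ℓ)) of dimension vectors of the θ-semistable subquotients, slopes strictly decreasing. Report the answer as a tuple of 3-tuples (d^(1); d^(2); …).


Interval decomposition of M: I[1,2]^3, I[1,3], I[3,3]^3.
HN type (ℓ=3): μ^(1)=3; μ^(2)=2; μ^(3)=-5

((0, 0, 4); (0, 4, 0); (4, 0, 0))


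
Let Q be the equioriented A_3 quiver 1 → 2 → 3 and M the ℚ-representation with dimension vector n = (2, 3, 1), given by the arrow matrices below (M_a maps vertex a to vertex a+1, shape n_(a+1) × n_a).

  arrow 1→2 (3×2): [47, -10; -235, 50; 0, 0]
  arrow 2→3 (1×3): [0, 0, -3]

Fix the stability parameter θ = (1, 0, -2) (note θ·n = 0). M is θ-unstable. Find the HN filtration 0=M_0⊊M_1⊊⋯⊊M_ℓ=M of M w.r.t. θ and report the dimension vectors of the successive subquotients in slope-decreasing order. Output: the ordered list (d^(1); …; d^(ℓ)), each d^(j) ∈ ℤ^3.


Via rank(M_{q-1}∘⋯∘M_p): M ≅ I[1,1], I[1,2], I[2,2], I[2,3].
μ_θ-semistable layers: μ^(1)=1; μ^(2)=1/2; μ^(3)=0; μ^(4)=-1

((1, 0, 0); (1, 1, 0); (0, 1, 0); (0, 1, 1))


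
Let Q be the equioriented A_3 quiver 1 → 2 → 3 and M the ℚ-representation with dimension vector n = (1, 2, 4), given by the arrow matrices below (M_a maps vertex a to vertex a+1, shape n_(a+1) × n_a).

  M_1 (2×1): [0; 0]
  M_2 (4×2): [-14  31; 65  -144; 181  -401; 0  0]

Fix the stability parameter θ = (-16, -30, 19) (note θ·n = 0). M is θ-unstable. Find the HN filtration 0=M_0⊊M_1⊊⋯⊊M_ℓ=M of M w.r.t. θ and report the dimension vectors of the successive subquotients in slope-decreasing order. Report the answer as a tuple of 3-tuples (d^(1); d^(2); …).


Interval decomposition of M: I[1,1], I[2,3]^2, I[3,3]^2.
HN type (ℓ=3): μ^(1)=19; μ^(2)=-16; μ^(3)=-30

((0, 0, 4); (1, 0, 0); (0, 2, 0))


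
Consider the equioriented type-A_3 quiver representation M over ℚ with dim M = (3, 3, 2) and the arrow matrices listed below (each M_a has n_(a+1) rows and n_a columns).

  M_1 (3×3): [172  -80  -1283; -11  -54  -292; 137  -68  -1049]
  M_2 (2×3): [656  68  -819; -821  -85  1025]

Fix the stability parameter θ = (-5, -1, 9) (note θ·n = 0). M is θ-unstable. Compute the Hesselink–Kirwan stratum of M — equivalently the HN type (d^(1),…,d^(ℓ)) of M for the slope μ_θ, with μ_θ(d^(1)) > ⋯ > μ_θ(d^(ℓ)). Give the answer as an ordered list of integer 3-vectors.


Via rank(M_{q-1}∘⋯∘M_p): M ≅ I[1,2], I[1,3]^2.
μ_θ-semistable layers: μ^(1)=9; μ^(2)=-1; μ^(3)=-5

((0, 0, 2); (0, 3, 0); (3, 0, 0))


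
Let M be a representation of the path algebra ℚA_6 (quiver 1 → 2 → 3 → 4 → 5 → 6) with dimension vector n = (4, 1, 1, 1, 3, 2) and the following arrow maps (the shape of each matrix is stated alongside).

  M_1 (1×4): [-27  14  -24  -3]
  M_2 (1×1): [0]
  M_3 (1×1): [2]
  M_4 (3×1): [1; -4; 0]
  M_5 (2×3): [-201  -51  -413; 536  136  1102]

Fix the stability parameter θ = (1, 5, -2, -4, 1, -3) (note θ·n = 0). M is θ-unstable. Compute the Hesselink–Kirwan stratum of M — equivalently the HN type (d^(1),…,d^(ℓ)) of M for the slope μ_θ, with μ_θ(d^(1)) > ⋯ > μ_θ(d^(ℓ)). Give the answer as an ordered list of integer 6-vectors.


Barcode: M ≅ I[1,1]^3, I[1,2], I[3,6], I[5,5], I[5,6]. HN layers by μ_θ (4 steps, strictly decreasing):
  μ^(1)=5; μ^(2)=1; μ^(3)=-1; μ^(4)=-3

((0, 1, 0, 0, 0, 0); (4, 0, 0, 0, 1, 0); (0, 0, 0, 0, 2, 2); (0, 0, 1, 1, 0, 0))


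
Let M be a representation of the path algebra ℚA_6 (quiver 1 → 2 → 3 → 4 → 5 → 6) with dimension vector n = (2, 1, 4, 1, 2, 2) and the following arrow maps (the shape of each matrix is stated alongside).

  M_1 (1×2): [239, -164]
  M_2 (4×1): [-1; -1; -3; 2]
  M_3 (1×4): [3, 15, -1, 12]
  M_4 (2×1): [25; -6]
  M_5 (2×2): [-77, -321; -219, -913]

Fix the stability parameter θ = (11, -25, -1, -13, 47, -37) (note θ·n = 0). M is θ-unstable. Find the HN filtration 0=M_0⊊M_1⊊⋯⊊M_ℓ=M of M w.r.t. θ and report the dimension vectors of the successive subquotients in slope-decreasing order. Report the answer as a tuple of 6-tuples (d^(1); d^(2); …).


Barcode: M ≅ I[1,1], I[1,6], I[3,3]^3, I[5,6]. HN layers by μ_θ (4 steps, strictly decreasing):
  μ^(1)=11; μ^(2)=5; μ^(3)=-1; μ^(4)=-7

((1, 0, 0, 0, 0, 0); (0, 0, 0, 0, 2, 2); (0, 0, 3, 0, 0, 0); (1, 1, 1, 1, 0, 0))


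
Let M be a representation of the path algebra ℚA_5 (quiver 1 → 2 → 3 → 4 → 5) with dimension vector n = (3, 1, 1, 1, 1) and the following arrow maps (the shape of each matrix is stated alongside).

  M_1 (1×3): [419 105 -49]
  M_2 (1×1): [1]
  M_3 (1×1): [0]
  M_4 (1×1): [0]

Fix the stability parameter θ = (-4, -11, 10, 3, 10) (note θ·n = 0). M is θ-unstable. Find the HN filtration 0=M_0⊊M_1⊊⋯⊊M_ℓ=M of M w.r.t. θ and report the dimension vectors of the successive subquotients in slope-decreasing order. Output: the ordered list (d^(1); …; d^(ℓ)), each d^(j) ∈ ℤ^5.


Barcode: M ≅ I[1,1]^2, I[1,3], I[4,4], I[5,5]. HN layers by μ_θ (4 steps, strictly decreasing):
  μ^(1)=10; μ^(2)=3; μ^(3)=-4; μ^(4)=-15/2

((0, 0, 1, 0, 1); (0, 0, 0, 1, 0); (2, 0, 0, 0, 0); (1, 1, 0, 0, 0))


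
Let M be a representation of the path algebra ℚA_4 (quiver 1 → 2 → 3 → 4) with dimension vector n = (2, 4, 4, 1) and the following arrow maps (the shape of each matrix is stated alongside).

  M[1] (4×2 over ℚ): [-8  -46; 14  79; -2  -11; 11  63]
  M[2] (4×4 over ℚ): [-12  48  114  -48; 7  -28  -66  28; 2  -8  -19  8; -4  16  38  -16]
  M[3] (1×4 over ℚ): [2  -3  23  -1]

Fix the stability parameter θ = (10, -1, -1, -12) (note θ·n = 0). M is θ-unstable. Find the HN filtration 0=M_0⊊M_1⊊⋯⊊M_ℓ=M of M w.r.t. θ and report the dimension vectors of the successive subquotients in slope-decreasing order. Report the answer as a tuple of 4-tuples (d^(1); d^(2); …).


Via rank(M_{q-1}∘⋯∘M_p): M ≅ I[1,2], I[1,4], I[2,2], I[2,3], I[3,3]^2.
μ_θ-semistable layers: μ^(1)=9/2; μ^(2)=-1

((1, 1, 0, 0); (1, 3, 4, 1))


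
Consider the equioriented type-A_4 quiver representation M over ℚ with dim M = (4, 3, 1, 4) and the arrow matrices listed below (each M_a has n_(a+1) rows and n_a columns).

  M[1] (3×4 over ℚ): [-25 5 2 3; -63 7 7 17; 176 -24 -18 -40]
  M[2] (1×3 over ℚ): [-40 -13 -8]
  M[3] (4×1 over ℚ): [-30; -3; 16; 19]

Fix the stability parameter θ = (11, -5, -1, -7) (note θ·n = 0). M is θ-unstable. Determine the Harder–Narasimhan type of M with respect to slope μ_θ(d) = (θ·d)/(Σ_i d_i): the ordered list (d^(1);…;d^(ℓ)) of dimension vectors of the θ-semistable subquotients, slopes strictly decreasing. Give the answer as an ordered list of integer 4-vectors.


Via rank(M_{q-1}∘⋯∘M_p): M ≅ I[1,1]^2, I[1,2], I[1,4], I[2,2], I[4,4]^3.
μ_θ-semistable layers: μ^(1)=11; μ^(2)=3; μ^(3)=-1/2; μ^(4)=-5; μ^(5)=-7

((2, 0, 0, 0); (1, 1, 0, 0); (1, 1, 1, 1); (0, 1, 0, 0); (0, 0, 0, 3))


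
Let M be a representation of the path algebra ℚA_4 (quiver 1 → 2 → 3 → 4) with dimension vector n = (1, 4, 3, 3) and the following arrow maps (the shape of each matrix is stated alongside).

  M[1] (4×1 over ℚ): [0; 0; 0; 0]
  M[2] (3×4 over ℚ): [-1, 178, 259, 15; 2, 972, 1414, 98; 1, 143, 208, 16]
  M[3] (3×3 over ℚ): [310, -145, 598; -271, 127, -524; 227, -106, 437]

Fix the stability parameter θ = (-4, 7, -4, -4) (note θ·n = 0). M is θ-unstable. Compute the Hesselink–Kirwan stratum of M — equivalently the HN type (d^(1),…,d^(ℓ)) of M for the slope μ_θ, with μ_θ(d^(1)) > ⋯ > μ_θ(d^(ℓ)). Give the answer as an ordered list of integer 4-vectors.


Interval decomposition of M: I[1,1], I[2,2], I[2,4]^3.
HN type (ℓ=3): μ^(1)=7; μ^(2)=-1/3; μ^(3)=-4

((0, 1, 0, 0); (0, 3, 3, 3); (1, 0, 0, 0))


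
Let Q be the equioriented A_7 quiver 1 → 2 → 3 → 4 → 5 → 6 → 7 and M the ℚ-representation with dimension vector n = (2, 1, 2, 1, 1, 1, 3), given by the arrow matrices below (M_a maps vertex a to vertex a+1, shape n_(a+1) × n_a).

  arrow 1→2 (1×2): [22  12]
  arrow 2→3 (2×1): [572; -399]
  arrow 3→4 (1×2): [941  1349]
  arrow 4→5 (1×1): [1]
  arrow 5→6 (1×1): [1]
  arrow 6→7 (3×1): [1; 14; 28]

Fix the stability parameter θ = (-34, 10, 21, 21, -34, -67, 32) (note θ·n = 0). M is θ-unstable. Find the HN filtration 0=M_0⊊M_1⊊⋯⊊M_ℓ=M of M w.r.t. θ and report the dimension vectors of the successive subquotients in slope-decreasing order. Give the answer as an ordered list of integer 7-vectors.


Barcode: M ≅ I[1,1], I[1,7], I[3,3], I[7,7]^2. HN layers by μ_θ (4 steps, strictly decreasing):
  μ^(1)=32; μ^(2)=21; μ^(3)=-49/5; μ^(4)=-34

((0, 0, 0, 0, 0, 0, 3); (0, 0, 1, 0, 0, 0, 0); (0, 1, 1, 1, 1, 1, 0); (2, 0, 0, 0, 0, 0, 0))


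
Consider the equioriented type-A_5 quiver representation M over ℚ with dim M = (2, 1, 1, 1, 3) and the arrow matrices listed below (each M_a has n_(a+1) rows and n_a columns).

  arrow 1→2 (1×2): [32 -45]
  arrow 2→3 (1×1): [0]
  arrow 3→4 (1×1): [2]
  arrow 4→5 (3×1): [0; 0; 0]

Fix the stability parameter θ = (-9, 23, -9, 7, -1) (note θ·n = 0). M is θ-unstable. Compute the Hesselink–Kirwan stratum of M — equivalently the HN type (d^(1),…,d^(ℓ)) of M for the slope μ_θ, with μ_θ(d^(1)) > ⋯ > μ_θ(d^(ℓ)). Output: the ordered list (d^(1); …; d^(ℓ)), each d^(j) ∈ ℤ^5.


Interval decomposition of M: I[1,1], I[1,2], I[3,4], I[5,5]^3.
HN type (ℓ=4): μ^(1)=23; μ^(2)=7; μ^(3)=-1; μ^(4)=-9

((0, 1, 0, 0, 0); (0, 0, 0, 1, 0); (0, 0, 0, 0, 3); (2, 0, 1, 0, 0))


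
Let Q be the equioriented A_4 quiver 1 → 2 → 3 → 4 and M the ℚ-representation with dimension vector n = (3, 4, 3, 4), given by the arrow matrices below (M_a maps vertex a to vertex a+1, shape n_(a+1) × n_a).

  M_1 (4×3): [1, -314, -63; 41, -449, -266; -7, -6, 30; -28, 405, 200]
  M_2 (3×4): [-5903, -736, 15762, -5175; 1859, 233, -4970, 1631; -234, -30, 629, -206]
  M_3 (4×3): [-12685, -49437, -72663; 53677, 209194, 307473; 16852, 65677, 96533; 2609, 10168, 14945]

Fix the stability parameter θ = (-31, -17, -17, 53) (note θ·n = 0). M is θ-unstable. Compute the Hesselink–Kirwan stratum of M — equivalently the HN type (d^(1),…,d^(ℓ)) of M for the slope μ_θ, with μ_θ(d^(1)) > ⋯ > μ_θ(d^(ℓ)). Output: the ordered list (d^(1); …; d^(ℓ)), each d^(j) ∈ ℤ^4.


Interval decomposition of M: I[1,4]^3, I[2,2], I[4,4].
HN type (ℓ=3): μ^(1)=53; μ^(2)=-17; μ^(3)=-31

((0, 0, 0, 4); (0, 4, 3, 0); (3, 0, 0, 0))


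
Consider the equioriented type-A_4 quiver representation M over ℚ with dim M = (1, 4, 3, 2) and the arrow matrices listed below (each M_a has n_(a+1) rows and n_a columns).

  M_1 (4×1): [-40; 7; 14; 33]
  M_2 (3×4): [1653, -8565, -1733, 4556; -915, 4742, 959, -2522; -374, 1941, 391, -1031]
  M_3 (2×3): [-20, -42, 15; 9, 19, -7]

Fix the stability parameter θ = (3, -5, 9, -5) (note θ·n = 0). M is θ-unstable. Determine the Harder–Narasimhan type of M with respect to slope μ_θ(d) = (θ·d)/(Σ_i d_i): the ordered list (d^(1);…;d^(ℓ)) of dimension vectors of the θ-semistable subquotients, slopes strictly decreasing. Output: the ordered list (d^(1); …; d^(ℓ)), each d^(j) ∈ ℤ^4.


Via rank(M_{q-1}∘⋯∘M_p): M ≅ I[1,4], I[2,2], I[2,3], I[2,4].
μ_θ-semistable layers: μ^(1)=9; μ^(2)=2; μ^(3)=-1; μ^(4)=-5

((0, 0, 1, 0); (0, 0, 2, 2); (1, 1, 0, 0); (0, 3, 0, 0))


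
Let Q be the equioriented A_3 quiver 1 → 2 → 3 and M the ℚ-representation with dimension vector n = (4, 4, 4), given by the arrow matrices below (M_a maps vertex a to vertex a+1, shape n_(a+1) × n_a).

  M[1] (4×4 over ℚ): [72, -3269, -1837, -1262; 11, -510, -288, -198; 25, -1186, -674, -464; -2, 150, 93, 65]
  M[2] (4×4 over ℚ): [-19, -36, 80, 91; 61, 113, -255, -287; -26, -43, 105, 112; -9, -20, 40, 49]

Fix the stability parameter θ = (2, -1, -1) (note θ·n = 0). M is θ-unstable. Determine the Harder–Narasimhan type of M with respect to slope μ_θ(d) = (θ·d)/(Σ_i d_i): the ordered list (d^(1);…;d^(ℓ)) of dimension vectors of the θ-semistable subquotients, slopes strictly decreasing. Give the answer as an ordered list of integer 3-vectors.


Interval decomposition of M: I[1,1], I[1,2], I[1,3]^2, I[2,2], I[3,3]^2.
HN type (ℓ=4): μ^(1)=2; μ^(2)=1/2; μ^(3)=0; μ^(4)=-1

((1, 0, 0); (1, 1, 0); (2, 2, 2); (0, 1, 2))


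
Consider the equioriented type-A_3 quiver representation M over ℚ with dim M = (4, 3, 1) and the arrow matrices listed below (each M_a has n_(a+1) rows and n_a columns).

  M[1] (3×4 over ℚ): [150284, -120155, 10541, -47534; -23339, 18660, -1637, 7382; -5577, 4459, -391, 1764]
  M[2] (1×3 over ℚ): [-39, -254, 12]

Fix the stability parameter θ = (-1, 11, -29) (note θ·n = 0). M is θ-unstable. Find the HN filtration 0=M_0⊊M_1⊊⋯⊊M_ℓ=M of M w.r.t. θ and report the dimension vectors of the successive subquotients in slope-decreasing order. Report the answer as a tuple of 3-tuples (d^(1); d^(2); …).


Via rank(M_{q-1}∘⋯∘M_p): M ≅ I[1,1], I[1,2]^2, I[1,3].
μ_θ-semistable layers: μ^(1)=11; μ^(2)=-1; μ^(3)=-19/3

((0, 2, 0); (3, 0, 0); (1, 1, 1))


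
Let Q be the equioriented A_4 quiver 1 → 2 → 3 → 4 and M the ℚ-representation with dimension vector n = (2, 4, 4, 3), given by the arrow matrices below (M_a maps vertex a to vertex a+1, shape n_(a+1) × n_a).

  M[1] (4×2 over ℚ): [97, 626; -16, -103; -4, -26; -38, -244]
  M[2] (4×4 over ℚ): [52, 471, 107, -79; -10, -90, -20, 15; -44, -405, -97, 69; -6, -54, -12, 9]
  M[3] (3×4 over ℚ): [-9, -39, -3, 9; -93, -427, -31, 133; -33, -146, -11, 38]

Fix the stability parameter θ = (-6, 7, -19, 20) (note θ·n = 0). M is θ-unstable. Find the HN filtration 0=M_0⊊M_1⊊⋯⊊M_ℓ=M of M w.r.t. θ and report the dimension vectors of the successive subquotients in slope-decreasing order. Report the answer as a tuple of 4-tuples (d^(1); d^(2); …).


Via rank(M_{q-1}∘⋯∘M_p): M ≅ I[1,2], I[1,3], I[2,2], I[2,3], I[3,4]^2, I[4,4].
μ_θ-semistable layers: μ^(1)=20; μ^(2)=7; μ^(3)=-6; μ^(4)=-19

((0, 0, 0, 3); (0, 2, 0, 0); (2, 2, 2, 0); (0, 0, 2, 0))


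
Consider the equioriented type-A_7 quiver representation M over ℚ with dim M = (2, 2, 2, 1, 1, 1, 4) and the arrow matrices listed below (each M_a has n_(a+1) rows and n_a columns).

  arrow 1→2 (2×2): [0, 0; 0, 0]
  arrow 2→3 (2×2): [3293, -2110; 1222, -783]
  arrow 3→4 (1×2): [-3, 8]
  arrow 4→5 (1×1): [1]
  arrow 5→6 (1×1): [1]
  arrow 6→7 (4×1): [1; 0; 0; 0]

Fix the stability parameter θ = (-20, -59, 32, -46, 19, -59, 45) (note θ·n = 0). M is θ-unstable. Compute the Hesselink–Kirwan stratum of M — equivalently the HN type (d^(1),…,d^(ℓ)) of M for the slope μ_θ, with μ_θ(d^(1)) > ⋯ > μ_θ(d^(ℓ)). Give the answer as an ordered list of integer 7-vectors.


Interval decomposition of M: I[1,1]^2, I[2,3], I[2,7], I[7,7]^3.
HN type (ℓ=5): μ^(1)=45; μ^(2)=32; μ^(3)=-27/2; μ^(4)=-20; μ^(5)=-59

((0, 0, 0, 0, 0, 0, 4); (0, 0, 1, 0, 0, 0, 0); (0, 0, 1, 1, 1, 1, 0); (2, 0, 0, 0, 0, 0, 0); (0, 2, 0, 0, 0, 0, 0))


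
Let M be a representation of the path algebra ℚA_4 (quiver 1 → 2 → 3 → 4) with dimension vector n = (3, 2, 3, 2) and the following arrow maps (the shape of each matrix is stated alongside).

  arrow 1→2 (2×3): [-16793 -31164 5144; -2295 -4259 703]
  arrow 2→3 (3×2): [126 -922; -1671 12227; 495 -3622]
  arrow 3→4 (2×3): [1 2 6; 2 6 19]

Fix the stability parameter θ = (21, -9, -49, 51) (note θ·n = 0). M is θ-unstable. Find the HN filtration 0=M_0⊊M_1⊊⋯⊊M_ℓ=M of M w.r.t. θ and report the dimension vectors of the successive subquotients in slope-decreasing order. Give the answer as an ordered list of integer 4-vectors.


Interval decomposition of M: I[1,1], I[1,3], I[1,4], I[3,4].
HN type (ℓ=4): μ^(1)=51; μ^(2)=21; μ^(3)=-37/3; μ^(4)=-49

((0, 0, 0, 2); (1, 0, 0, 0); (2, 2, 2, 0); (0, 0, 1, 0))


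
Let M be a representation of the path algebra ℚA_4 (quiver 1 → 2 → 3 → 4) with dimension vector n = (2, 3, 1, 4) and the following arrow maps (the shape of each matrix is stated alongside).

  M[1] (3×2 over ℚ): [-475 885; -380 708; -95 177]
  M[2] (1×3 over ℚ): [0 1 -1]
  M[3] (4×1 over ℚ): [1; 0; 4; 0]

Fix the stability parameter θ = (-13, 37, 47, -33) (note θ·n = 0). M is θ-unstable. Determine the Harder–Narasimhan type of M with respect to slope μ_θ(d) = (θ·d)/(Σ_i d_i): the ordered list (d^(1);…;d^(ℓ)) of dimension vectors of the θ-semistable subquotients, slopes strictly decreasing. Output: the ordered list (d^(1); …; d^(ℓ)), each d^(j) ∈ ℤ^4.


Barcode: M ≅ I[1,1], I[1,4], I[2,2]^2, I[4,4]^3. HN layers by μ_θ (4 steps, strictly decreasing):
  μ^(1)=37; μ^(2)=17; μ^(3)=-13; μ^(4)=-33

((0, 2, 0, 0); (0, 1, 1, 1); (2, 0, 0, 0); (0, 0, 0, 3))


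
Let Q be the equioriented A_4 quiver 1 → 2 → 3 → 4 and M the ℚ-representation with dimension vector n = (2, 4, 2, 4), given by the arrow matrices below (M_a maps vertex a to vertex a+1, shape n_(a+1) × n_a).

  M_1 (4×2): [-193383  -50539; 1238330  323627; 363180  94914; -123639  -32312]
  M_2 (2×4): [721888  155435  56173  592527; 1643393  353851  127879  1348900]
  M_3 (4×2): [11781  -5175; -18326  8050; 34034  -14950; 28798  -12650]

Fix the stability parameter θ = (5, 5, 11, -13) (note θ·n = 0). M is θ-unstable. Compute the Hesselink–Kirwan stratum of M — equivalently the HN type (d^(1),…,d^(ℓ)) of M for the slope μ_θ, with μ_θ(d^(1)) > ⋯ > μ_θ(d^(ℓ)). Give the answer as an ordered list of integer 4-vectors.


Via rank(M_{q-1}∘⋯∘M_p): M ≅ I[1,3], I[1,4], I[2,2]^2, I[4,4]^3.
μ_θ-semistable layers: μ^(1)=11; μ^(2)=5; μ^(3)=2; μ^(4)=-13

((0, 0, 1, 0); (1, 3, 0, 0); (1, 1, 1, 1); (0, 0, 0, 3))


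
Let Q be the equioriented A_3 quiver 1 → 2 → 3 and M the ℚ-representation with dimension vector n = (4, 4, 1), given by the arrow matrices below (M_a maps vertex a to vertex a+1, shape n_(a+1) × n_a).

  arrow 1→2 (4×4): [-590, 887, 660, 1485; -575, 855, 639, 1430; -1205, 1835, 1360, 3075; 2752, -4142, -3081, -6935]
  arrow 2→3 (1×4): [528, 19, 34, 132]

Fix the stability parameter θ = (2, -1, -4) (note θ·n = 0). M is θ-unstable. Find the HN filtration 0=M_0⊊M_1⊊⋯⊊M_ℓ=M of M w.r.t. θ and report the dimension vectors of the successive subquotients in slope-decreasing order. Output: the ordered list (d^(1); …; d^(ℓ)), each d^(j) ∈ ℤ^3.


Interval decomposition of M: I[1,1], I[1,2]^2, I[1,3], I[2,2].
HN type (ℓ=3): μ^(1)=2; μ^(2)=1/2; μ^(3)=-1

((1, 0, 0); (2, 2, 0); (1, 2, 1))


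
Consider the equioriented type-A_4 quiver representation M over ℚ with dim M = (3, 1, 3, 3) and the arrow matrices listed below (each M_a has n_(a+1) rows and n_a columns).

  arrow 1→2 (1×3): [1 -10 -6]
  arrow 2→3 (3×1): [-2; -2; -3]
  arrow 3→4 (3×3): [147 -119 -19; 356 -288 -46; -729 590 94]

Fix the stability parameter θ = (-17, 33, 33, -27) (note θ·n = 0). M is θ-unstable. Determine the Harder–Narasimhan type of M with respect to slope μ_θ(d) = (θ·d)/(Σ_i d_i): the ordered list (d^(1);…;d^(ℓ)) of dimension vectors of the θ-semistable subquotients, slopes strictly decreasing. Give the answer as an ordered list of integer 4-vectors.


Via rank(M_{q-1}∘⋯∘M_p): M ≅ I[1,1]^2, I[1,4], I[3,4]^2.
μ_θ-semistable layers: μ^(1)=13; μ^(2)=3; μ^(3)=-17

((0, 1, 1, 1); (0, 0, 2, 2); (3, 0, 0, 0))


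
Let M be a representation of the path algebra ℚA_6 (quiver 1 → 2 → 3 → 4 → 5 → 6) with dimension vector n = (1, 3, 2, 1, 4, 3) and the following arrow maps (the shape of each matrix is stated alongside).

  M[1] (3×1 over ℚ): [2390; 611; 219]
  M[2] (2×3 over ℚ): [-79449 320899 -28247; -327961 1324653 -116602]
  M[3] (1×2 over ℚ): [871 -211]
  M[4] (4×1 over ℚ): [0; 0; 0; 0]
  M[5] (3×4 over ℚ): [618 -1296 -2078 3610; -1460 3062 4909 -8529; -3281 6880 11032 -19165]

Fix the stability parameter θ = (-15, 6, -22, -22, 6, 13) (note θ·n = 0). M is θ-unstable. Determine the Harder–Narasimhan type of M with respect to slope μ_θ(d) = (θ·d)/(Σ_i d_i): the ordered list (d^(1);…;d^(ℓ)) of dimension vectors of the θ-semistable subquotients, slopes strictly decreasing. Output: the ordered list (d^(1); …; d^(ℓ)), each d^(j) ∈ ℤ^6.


Via rank(M_{q-1}∘⋯∘M_p): M ≅ I[1,4], I[2,2], I[2,3], I[5,5], I[5,6]^3.
μ_θ-semistable layers: μ^(1)=13; μ^(2)=6; μ^(3)=-8; μ^(4)=-38/3; μ^(5)=-15

((0, 0, 0, 0, 0, 3); (0, 1, 0, 0, 4, 0); (0, 1, 1, 0, 0, 0); (0, 1, 1, 1, 0, 0); (1, 0, 0, 0, 0, 0))


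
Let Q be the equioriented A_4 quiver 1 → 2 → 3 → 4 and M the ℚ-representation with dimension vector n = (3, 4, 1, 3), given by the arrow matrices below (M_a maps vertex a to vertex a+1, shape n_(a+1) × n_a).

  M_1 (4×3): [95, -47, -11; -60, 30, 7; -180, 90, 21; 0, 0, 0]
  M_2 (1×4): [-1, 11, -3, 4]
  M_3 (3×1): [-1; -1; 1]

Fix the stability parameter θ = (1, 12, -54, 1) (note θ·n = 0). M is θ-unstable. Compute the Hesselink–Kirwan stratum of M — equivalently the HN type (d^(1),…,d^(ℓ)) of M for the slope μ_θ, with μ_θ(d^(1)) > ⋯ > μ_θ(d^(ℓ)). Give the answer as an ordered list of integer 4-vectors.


Via rank(M_{q-1}∘⋯∘M_p): M ≅ I[1,1], I[1,2], I[1,4], I[2,2]^2, I[4,4]^2.
μ_θ-semistable layers: μ^(1)=12; μ^(2)=1; μ^(3)=-41/3

((0, 3, 0, 0); (2, 0, 0, 3); (1, 1, 1, 0))


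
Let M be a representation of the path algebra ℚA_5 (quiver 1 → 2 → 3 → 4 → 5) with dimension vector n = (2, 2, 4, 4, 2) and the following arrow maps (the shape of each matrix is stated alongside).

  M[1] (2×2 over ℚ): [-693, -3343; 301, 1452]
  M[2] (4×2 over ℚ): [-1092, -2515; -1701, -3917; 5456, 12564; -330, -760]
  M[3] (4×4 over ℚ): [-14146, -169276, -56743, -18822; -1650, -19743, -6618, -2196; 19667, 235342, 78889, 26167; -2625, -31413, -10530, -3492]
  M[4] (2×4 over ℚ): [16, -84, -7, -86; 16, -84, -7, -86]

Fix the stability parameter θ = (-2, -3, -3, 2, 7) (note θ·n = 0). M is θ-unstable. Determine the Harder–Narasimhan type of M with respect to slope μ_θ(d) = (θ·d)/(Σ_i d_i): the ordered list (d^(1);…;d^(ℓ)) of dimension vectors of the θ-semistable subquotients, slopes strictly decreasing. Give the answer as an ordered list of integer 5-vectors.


Interval decomposition of M: I[1,4], I[1,5], I[3,4]^2, I[5,5].
HN type (ℓ=4): μ^(1)=7; μ^(2)=2; μ^(3)=-8/3; μ^(4)=-3

((0, 0, 0, 0, 2); (0, 0, 0, 4, 0); (2, 2, 2, 0, 0); (0, 0, 2, 0, 0))


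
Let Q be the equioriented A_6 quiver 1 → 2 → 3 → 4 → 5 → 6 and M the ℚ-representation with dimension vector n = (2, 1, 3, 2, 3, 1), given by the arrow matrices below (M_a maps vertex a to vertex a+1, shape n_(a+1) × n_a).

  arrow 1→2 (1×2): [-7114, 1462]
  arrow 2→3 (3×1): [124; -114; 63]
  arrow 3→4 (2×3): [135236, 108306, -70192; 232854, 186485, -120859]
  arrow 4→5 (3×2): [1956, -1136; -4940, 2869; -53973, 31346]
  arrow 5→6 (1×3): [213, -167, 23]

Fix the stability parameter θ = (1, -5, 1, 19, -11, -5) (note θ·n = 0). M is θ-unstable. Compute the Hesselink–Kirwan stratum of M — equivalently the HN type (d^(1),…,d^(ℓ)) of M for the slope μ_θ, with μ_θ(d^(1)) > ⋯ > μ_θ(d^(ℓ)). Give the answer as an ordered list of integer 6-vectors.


Barcode: M ≅ I[1,1], I[1,6], I[3,3], I[3,5], I[5,5]. HN layers by μ_θ (4 steps, strictly decreasing):
  μ^(1)=4; μ^(2)=1; μ^(3)=-2; μ^(4)=-11

((0, 0, 0, 1, 1, 0); (1, 0, 3, 1, 1, 1); (1, 1, 0, 0, 0, 0); (0, 0, 0, 0, 1, 0))


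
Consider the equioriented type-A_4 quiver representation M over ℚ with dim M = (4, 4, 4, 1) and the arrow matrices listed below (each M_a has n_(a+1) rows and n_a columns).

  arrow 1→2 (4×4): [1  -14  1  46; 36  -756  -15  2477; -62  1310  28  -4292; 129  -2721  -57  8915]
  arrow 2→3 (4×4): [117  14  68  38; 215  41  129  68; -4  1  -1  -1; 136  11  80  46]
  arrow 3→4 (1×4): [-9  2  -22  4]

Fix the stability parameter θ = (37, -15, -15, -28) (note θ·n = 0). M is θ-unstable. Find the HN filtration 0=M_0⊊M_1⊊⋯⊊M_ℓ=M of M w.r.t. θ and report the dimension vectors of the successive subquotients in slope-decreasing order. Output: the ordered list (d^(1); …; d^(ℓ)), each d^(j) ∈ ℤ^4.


Via rank(M_{q-1}∘⋯∘M_p): M ≅ I[1,1], I[1,3]^2, I[1,4], I[2,3].
μ_θ-semistable layers: μ^(1)=37; μ^(2)=7/3; μ^(3)=-21/4; μ^(4)=-15

((1, 0, 0, 0); (2, 2, 2, 0); (1, 1, 1, 1); (0, 1, 1, 0))


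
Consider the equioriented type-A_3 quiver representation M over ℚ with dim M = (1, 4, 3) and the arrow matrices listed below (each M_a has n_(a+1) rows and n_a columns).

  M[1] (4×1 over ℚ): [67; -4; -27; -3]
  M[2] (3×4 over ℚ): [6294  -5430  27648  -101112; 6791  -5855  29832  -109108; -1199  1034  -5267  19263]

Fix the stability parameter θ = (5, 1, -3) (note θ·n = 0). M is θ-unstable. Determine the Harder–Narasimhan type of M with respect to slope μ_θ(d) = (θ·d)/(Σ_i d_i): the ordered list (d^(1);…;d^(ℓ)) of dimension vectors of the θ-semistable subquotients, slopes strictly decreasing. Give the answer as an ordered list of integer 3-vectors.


Via rank(M_{q-1}∘⋯∘M_p): M ≅ I[1,3], I[2,2]^2, I[2,3], I[3,3].
μ_θ-semistable layers: μ^(1)=1; μ^(2)=-1; μ^(3)=-3

((1, 3, 1); (0, 1, 1); (0, 0, 1))


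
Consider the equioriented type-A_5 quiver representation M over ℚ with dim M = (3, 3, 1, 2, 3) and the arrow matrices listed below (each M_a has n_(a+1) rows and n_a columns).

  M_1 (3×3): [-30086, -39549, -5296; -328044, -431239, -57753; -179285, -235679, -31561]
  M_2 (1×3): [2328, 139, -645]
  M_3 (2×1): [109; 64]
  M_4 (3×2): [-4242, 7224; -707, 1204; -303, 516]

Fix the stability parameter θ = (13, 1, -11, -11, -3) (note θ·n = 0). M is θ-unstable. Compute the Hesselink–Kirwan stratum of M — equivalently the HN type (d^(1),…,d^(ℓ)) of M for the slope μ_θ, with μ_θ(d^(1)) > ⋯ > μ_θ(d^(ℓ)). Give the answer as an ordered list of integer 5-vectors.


Barcode: M ≅ I[1,2]^2, I[1,5], I[4,4], I[5,5]^2. HN layers by μ_θ (4 steps, strictly decreasing):
  μ^(1)=7; μ^(2)=-11/5; μ^(3)=-3; μ^(4)=-11

((2, 2, 0, 0, 0); (1, 1, 1, 1, 1); (0, 0, 0, 0, 2); (0, 0, 0, 1, 0))


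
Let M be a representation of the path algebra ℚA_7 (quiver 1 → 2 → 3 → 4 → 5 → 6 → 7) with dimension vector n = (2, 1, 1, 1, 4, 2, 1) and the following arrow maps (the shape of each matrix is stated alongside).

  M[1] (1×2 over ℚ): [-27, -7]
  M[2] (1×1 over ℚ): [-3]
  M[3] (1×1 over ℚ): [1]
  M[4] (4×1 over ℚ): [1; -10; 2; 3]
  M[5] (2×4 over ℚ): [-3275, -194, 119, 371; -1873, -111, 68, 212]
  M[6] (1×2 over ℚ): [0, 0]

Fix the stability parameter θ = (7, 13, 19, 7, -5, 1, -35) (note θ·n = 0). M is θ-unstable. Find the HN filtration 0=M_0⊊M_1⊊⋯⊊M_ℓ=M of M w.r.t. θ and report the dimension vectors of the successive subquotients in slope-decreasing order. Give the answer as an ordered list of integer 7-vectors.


Barcode: M ≅ I[1,1], I[1,6], I[5,5]^2, I[5,6], I[7,7]. HN layers by μ_θ (4 steps, strictly decreasing):
  μ^(1)=7; μ^(2)=1; μ^(3)=-5; μ^(4)=-35

((2, 1, 1, 1, 1, 1, 0); (0, 0, 0, 0, 0, 1, 0); (0, 0, 0, 0, 3, 0, 0); (0, 0, 0, 0, 0, 0, 1))
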